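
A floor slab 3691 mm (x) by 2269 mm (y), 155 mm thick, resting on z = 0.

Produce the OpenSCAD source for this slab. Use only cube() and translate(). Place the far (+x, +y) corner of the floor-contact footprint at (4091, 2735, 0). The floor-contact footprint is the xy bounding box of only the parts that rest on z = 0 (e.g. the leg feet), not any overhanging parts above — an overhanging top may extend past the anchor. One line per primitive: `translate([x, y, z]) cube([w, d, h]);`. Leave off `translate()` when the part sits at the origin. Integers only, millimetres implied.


translate([400, 466, 0]) cube([3691, 2269, 155]);


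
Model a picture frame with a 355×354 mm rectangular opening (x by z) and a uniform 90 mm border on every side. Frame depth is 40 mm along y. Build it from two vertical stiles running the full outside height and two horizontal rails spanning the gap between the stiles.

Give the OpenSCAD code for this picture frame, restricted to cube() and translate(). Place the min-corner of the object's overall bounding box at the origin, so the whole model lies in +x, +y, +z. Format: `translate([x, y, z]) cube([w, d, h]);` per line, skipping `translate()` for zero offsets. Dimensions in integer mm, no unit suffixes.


cube([90, 40, 534]);
translate([445, 0, 0]) cube([90, 40, 534]);
translate([90, 0, 0]) cube([355, 40, 90]);
translate([90, 0, 444]) cube([355, 40, 90]);


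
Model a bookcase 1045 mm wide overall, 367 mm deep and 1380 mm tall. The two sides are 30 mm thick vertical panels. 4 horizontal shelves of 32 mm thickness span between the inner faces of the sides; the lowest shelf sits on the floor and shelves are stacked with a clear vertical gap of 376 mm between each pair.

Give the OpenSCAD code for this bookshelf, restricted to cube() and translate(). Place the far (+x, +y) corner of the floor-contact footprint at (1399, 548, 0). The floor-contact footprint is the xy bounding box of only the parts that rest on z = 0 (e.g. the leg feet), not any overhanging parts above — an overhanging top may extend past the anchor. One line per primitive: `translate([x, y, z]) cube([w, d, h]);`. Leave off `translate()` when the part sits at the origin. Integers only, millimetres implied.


translate([354, 181, 0]) cube([30, 367, 1380]);
translate([1369, 181, 0]) cube([30, 367, 1380]);
translate([384, 181, 0]) cube([985, 367, 32]);
translate([384, 181, 408]) cube([985, 367, 32]);
translate([384, 181, 816]) cube([985, 367, 32]);
translate([384, 181, 1224]) cube([985, 367, 32]);


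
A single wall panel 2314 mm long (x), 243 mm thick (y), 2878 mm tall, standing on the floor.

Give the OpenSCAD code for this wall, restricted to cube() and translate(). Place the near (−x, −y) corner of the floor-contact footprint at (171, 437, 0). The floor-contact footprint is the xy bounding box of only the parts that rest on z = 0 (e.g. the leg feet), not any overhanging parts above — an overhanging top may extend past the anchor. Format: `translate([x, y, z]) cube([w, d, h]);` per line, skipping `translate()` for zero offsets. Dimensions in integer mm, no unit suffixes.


translate([171, 437, 0]) cube([2314, 243, 2878]);


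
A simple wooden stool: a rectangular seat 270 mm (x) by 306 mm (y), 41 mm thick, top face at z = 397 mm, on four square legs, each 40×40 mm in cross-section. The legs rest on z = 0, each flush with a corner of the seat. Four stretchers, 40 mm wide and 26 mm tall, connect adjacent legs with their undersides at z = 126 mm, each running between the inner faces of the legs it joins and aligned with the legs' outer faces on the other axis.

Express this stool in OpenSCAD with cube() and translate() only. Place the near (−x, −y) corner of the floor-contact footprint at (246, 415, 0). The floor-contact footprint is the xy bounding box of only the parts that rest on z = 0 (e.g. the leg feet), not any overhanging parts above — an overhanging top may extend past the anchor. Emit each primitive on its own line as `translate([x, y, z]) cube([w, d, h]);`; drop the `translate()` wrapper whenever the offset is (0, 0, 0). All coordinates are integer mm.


translate([246, 415, 356]) cube([270, 306, 41]);
translate([246, 415, 0]) cube([40, 40, 356]);
translate([476, 415, 0]) cube([40, 40, 356]);
translate([246, 681, 0]) cube([40, 40, 356]);
translate([476, 681, 0]) cube([40, 40, 356]);
translate([286, 415, 126]) cube([190, 40, 26]);
translate([286, 681, 126]) cube([190, 40, 26]);
translate([246, 455, 126]) cube([40, 226, 26]);
translate([476, 455, 126]) cube([40, 226, 26]);


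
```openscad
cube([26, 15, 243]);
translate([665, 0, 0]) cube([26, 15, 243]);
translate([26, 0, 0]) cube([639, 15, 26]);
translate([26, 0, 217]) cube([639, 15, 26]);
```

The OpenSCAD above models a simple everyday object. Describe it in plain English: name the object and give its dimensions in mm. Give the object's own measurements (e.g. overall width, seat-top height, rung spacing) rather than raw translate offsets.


A rectangular picture frame lying in the x–z plane (depth along y). The opening is 639 mm wide (x) by 191 mm tall (z), surrounded by a border 26 mm wide on all four sides. The frame is 15 mm deep and is made of two full-height vertical stiles with two horizontal rails fitted between them.


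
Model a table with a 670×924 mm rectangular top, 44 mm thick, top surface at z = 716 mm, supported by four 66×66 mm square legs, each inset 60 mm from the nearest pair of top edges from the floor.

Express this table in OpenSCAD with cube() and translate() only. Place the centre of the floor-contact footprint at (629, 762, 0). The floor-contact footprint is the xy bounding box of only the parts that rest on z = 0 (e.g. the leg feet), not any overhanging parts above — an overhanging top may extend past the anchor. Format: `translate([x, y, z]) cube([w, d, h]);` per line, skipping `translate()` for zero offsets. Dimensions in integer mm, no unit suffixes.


translate([294, 300, 672]) cube([670, 924, 44]);
translate([354, 360, 0]) cube([66, 66, 672]);
translate([838, 360, 0]) cube([66, 66, 672]);
translate([354, 1098, 0]) cube([66, 66, 672]);
translate([838, 1098, 0]) cube([66, 66, 672]);


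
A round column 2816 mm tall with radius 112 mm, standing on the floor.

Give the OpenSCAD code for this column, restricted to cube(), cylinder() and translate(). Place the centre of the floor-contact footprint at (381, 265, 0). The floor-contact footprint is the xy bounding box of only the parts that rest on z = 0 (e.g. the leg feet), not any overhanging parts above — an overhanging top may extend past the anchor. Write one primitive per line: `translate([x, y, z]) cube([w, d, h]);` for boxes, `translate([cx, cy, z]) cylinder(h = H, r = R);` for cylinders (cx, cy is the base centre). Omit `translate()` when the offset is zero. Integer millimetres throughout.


translate([381, 265, 0]) cylinder(h = 2816, r = 112);


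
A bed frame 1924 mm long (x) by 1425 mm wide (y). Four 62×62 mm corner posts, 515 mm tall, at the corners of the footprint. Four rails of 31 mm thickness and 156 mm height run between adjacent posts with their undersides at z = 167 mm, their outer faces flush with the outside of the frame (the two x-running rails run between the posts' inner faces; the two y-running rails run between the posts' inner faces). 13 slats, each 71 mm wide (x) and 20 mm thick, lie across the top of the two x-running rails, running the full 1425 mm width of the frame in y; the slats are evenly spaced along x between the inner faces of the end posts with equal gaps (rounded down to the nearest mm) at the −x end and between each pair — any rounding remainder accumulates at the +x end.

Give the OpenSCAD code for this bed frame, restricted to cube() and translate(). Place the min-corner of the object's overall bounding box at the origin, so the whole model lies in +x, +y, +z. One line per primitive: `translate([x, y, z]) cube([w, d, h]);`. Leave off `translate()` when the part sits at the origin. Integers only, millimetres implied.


cube([62, 62, 515]);
translate([0, 1363, 0]) cube([62, 62, 515]);
translate([1862, 0, 0]) cube([62, 62, 515]);
translate([1862, 1363, 0]) cube([62, 62, 515]);
translate([62, 0, 167]) cube([1800, 31, 156]);
translate([62, 1394, 167]) cube([1800, 31, 156]);
translate([0, 62, 167]) cube([31, 1301, 156]);
translate([1893, 62, 167]) cube([31, 1301, 156]);
translate([124, 0, 323]) cube([71, 1425, 20]);
translate([257, 0, 323]) cube([71, 1425, 20]);
translate([390, 0, 323]) cube([71, 1425, 20]);
translate([523, 0, 323]) cube([71, 1425, 20]);
translate([656, 0, 323]) cube([71, 1425, 20]);
translate([789, 0, 323]) cube([71, 1425, 20]);
translate([922, 0, 323]) cube([71, 1425, 20]);
translate([1055, 0, 323]) cube([71, 1425, 20]);
translate([1188, 0, 323]) cube([71, 1425, 20]);
translate([1321, 0, 323]) cube([71, 1425, 20]);
translate([1454, 0, 323]) cube([71, 1425, 20]);
translate([1587, 0, 323]) cube([71, 1425, 20]);
translate([1720, 0, 323]) cube([71, 1425, 20]);


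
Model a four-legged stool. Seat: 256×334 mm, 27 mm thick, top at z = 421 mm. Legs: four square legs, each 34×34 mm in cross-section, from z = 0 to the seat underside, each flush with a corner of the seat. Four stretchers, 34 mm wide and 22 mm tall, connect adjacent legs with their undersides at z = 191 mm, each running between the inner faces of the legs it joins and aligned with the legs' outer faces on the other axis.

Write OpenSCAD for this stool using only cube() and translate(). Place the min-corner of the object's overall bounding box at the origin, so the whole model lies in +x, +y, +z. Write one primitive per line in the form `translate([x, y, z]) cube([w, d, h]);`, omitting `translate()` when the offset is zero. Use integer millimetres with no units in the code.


// leg_h = 421 - 27 = 394
// stretcher span = 256 - 2*34 = 188
translate([0, 0, 394]) cube([256, 334, 27]);
cube([34, 34, 394]);
translate([222, 0, 0]) cube([34, 34, 394]);
translate([0, 300, 0]) cube([34, 34, 394]);
translate([222, 300, 0]) cube([34, 34, 394]);
translate([34, 0, 191]) cube([188, 34, 22]);
translate([34, 300, 191]) cube([188, 34, 22]);
translate([0, 34, 191]) cube([34, 266, 22]);
translate([222, 34, 191]) cube([34, 266, 22]);


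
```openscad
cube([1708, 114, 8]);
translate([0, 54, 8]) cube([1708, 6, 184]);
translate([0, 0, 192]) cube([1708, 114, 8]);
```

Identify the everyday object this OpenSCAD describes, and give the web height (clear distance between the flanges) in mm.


An I-beam. The web height is 184 mm.

Two wide flanges with a thin centred web — an I-beam. Overall 200 mm minus two 8 mm flanges gives a web of 200 − 2·8 = 184 mm.


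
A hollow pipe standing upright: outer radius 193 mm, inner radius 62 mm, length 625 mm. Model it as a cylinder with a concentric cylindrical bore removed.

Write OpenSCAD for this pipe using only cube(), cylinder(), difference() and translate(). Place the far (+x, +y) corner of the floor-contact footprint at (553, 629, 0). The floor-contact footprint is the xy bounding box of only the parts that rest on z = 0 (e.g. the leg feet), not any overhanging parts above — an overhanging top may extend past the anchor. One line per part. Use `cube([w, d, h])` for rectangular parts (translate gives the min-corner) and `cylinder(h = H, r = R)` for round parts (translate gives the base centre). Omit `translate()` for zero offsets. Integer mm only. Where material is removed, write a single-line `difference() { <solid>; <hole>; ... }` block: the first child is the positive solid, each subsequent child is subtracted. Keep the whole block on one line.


difference() { translate([360, 436, 0]) cylinder(h = 625, r = 193); translate([360, 436, 0]) cylinder(h = 625, r = 62); }


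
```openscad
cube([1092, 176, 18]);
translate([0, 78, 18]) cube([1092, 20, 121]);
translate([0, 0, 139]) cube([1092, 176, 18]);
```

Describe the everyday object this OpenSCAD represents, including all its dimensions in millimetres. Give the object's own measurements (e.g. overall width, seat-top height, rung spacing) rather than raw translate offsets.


An I-beam lying along x, 1092 mm long. Overall section height 157 mm. Two flanges 176 mm wide (y) and 18 mm thick, one on the floor and one at the top; a web 20 mm thick runs between them, centred on the flange width.


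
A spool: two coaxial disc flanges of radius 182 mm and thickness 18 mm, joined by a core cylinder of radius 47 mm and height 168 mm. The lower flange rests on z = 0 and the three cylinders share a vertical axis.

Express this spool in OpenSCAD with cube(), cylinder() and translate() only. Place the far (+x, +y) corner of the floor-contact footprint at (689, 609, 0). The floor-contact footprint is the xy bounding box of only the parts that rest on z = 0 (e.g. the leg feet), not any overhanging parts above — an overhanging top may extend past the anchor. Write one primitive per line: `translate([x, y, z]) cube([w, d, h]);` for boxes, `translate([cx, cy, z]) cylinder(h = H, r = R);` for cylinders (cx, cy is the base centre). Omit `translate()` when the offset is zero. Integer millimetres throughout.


translate([507, 427, 0]) cylinder(h = 18, r = 182);
translate([507, 427, 18]) cylinder(h = 168, r = 47);
translate([507, 427, 186]) cylinder(h = 18, r = 182);


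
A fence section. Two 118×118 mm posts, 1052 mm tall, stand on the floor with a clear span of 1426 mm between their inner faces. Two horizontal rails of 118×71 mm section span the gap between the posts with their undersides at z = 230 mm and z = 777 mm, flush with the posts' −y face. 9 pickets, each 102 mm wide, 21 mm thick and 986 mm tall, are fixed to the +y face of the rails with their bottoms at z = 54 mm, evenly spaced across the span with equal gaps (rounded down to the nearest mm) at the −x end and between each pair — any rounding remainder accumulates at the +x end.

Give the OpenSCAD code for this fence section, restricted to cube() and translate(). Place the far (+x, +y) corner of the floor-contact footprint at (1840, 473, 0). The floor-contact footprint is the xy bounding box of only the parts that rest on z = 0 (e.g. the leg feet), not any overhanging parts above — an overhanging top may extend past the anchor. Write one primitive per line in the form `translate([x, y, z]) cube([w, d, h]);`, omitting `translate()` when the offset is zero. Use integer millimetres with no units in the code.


translate([178, 355, 0]) cube([118, 118, 1052]);
translate([1722, 355, 0]) cube([118, 118, 1052]);
translate([296, 355, 230]) cube([1426, 118, 71]);
translate([296, 355, 777]) cube([1426, 118, 71]);
translate([346, 473, 54]) cube([102, 21, 986]);
translate([498, 473, 54]) cube([102, 21, 986]);
translate([650, 473, 54]) cube([102, 21, 986]);
translate([802, 473, 54]) cube([102, 21, 986]);
translate([954, 473, 54]) cube([102, 21, 986]);
translate([1106, 473, 54]) cube([102, 21, 986]);
translate([1258, 473, 54]) cube([102, 21, 986]);
translate([1410, 473, 54]) cube([102, 21, 986]);
translate([1562, 473, 54]) cube([102, 21, 986]);


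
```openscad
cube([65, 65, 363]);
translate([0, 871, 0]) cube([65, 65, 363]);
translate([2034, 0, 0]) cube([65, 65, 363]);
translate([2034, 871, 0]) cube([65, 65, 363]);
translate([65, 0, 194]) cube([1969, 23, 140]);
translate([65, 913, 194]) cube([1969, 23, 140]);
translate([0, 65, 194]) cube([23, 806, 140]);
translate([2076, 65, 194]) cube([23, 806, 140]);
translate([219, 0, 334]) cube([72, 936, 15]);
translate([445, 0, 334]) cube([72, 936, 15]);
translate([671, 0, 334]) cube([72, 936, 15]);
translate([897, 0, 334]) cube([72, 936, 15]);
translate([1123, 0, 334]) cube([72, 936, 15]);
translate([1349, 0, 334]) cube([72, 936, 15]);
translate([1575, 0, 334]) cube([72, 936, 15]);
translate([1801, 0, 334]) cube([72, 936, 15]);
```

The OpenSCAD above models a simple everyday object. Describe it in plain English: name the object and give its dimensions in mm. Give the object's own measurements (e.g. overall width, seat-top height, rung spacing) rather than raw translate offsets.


A bed frame 2099 mm long (x) by 936 mm wide (y). Four 65×65 mm corner posts, 363 mm tall, at the corners of the footprint. Four rails of 23 mm thickness and 140 mm height run between adjacent posts with their undersides at z = 194 mm, their outer faces flush with the outside of the frame (the two x-running rails run between the posts' inner faces; the two y-running rails run between the posts' inner faces). 8 slats, each 72 mm wide (x) and 15 mm thick, lie across the top of the two x-running rails, running the full 936 mm width of the frame in y; along x they sit between the end posts with a 154 mm gap after the −x posts and between neighbouring slats, leaving 161 mm before the +x posts.


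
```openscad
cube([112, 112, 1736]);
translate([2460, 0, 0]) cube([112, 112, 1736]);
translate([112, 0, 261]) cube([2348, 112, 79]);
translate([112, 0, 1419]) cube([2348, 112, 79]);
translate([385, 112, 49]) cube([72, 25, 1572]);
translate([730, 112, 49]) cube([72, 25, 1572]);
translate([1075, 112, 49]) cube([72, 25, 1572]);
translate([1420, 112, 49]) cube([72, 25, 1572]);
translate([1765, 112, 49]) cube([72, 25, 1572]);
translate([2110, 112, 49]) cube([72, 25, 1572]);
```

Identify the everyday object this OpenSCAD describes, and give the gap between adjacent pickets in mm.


A fence section. The picket gap is 273 mm.

Two posts, two rails, 6 pickets — a fence section. Span 2348 mm holds 6 pickets of 72 mm with 7 equal gaps: ⌊(2348 − 6·72) / 7⌋ = 273 mm.


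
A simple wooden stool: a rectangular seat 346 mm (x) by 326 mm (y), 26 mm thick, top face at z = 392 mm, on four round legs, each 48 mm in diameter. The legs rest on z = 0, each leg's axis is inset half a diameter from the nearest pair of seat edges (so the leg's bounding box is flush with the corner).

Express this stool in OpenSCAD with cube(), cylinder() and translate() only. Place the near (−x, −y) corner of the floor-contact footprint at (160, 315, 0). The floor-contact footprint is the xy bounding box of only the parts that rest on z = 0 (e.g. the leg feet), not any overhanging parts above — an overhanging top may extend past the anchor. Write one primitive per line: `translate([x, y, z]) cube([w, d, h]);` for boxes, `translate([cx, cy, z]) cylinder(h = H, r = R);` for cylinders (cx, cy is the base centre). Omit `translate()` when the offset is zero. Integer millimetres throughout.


// leg_h = 392 - 26 = 366
translate([160, 315, 366]) cube([346, 326, 26]);
translate([184, 339, 0]) cylinder(h = 366, r = 24);
translate([482, 339, 0]) cylinder(h = 366, r = 24);
translate([184, 617, 0]) cylinder(h = 366, r = 24);
translate([482, 617, 0]) cylinder(h = 366, r = 24);


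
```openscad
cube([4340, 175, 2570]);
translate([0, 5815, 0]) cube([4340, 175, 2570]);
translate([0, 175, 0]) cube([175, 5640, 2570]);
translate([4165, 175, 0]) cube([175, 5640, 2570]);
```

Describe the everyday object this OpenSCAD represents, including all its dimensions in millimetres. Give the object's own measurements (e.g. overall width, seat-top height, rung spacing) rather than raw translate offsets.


The wall frame of a small rectangular building: four walls, each 2570 mm tall and 175 mm thick, enclosing a footprint 4340 mm (x) by 5990 mm (y) outside-to-outside, with no floor or roof. The front and back walls (the −y and +y sides) span the full width; the two side walls fit between them.


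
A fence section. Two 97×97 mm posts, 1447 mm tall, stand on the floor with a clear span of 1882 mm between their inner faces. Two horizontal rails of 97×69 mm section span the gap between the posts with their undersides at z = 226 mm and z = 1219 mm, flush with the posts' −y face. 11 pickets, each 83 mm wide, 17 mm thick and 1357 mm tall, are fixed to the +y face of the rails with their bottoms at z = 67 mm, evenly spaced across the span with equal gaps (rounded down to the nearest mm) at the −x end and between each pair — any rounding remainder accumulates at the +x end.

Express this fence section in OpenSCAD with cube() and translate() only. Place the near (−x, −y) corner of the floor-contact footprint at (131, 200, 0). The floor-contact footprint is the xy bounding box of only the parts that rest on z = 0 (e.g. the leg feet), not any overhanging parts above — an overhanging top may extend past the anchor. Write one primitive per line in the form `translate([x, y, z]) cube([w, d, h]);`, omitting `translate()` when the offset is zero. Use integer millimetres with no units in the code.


translate([131, 200, 0]) cube([97, 97, 1447]);
translate([2110, 200, 0]) cube([97, 97, 1447]);
translate([228, 200, 226]) cube([1882, 97, 69]);
translate([228, 200, 1219]) cube([1882, 97, 69]);
translate([308, 297, 67]) cube([83, 17, 1357]);
translate([471, 297, 67]) cube([83, 17, 1357]);
translate([634, 297, 67]) cube([83, 17, 1357]);
translate([797, 297, 67]) cube([83, 17, 1357]);
translate([960, 297, 67]) cube([83, 17, 1357]);
translate([1123, 297, 67]) cube([83, 17, 1357]);
translate([1286, 297, 67]) cube([83, 17, 1357]);
translate([1449, 297, 67]) cube([83, 17, 1357]);
translate([1612, 297, 67]) cube([83, 17, 1357]);
translate([1775, 297, 67]) cube([83, 17, 1357]);
translate([1938, 297, 67]) cube([83, 17, 1357]);


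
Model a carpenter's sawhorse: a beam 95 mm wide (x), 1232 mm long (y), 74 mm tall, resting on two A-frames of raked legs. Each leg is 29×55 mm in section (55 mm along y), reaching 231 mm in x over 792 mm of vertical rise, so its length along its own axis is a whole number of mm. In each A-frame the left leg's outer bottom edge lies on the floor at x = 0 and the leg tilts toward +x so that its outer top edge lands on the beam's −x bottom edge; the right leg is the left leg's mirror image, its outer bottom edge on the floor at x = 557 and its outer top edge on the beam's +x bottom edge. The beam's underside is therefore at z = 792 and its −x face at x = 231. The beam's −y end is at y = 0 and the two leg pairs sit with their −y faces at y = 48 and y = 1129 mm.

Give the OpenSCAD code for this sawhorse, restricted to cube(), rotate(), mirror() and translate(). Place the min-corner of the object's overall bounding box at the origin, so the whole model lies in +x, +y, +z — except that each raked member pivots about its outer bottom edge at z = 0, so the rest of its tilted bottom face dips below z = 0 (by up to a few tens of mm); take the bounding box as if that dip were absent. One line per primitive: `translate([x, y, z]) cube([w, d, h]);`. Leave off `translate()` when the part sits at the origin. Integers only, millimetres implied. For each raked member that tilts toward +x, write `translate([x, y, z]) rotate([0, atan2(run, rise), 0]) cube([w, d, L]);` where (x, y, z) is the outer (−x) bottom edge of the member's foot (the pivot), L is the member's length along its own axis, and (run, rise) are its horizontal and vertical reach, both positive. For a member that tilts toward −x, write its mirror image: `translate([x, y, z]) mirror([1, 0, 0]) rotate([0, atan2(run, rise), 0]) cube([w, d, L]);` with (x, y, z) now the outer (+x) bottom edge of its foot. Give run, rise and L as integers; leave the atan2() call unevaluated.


translate([231, 0, 792]) cube([95, 1232, 74]);
translate([0, 48, 0]) rotate([0, atan2(231, 792), 0]) cube([29, 55, 825]);
translate([557, 48, 0]) mirror([1, 0, 0]) rotate([0, atan2(231, 792), 0]) cube([29, 55, 825]);
translate([0, 1129, 0]) rotate([0, atan2(231, 792), 0]) cube([29, 55, 825]);
translate([557, 1129, 0]) mirror([1, 0, 0]) rotate([0, atan2(231, 792), 0]) cube([29, 55, 825]);


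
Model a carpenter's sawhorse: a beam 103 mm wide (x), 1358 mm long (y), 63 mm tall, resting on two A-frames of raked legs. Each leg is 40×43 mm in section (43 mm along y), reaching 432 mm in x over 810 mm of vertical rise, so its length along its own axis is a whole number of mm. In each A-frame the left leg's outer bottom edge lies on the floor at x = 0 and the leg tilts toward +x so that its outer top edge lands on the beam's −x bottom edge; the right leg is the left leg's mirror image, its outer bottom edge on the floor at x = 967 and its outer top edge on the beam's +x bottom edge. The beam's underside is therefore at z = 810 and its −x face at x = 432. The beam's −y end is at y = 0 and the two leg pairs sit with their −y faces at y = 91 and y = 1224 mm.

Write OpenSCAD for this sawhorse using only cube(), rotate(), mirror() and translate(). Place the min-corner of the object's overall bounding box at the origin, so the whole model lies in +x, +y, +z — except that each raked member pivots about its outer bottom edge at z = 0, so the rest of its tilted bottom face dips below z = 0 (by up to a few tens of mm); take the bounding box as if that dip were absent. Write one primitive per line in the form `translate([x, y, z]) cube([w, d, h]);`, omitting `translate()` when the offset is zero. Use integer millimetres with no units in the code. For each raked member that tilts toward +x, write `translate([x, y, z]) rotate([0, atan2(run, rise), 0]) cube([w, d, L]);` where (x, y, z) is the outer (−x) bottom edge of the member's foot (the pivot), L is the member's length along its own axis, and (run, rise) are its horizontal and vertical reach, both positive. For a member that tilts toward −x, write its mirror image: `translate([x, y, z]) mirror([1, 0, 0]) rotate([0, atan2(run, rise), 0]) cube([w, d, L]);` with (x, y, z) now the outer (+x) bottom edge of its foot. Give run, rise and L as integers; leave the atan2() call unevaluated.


translate([432, 0, 810]) cube([103, 1358, 63]);
translate([0, 91, 0]) rotate([0, atan2(432, 810), 0]) cube([40, 43, 918]);
translate([967, 91, 0]) mirror([1, 0, 0]) rotate([0, atan2(432, 810), 0]) cube([40, 43, 918]);
translate([0, 1224, 0]) rotate([0, atan2(432, 810), 0]) cube([40, 43, 918]);
translate([967, 1224, 0]) mirror([1, 0, 0]) rotate([0, atan2(432, 810), 0]) cube([40, 43, 918]);


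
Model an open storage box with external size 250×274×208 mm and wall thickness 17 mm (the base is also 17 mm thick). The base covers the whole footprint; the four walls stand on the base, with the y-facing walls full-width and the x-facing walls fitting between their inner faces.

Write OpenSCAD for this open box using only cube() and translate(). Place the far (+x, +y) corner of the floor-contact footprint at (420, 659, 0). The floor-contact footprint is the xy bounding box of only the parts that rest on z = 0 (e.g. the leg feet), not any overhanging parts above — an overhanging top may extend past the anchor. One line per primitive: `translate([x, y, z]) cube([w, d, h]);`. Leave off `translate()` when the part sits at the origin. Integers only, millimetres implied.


translate([170, 385, 0]) cube([250, 274, 17]);
translate([170, 385, 17]) cube([250, 17, 191]);
translate([170, 642, 17]) cube([250, 17, 191]);
translate([170, 402, 17]) cube([17, 240, 191]);
translate([403, 402, 17]) cube([17, 240, 191]);


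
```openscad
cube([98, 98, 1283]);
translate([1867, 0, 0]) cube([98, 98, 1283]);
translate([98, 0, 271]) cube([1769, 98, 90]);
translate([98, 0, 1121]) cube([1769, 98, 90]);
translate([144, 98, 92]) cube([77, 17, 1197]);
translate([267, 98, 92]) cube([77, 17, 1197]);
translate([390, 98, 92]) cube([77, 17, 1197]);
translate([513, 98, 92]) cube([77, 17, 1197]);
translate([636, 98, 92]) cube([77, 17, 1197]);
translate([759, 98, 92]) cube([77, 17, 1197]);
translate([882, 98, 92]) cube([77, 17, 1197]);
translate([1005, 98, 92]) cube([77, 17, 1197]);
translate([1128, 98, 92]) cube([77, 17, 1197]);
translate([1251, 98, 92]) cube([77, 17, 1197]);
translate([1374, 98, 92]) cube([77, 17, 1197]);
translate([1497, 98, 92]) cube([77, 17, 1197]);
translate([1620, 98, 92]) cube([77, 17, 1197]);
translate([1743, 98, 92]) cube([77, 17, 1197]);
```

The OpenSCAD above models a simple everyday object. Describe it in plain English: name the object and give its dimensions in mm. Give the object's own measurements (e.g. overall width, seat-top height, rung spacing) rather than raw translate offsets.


A fence section. Two 98×98 mm posts, 1283 mm tall, stand on the floor with a clear span of 1769 mm between their inner faces. Two horizontal rails of 98×90 mm section span the gap between the posts with their undersides at z = 271 mm and z = 1121 mm, flush with the posts' −y face. 14 pickets, each 77 mm wide, 17 mm thick and 1197 mm tall, are fixed to the +y face of the rails with their bottoms at z = 92 mm, spaced across the span with a 46 mm gap after the −x post and between neighbouring pickets, with 47 mm left before the +x post.


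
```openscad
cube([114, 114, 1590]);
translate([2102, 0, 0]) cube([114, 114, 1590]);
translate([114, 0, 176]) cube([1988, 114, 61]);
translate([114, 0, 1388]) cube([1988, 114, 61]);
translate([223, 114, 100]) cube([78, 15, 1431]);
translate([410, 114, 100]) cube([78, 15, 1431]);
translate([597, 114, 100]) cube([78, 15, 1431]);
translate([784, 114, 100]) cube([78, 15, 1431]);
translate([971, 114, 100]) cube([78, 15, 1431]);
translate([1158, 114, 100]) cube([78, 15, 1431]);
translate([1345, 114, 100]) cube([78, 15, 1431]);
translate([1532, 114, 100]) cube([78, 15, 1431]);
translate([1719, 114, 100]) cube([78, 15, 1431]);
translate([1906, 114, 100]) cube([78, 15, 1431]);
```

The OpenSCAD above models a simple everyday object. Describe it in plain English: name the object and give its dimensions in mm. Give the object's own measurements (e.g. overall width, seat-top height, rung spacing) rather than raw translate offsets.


A fence section. Two 114×114 mm posts, 1590 mm tall, stand on the floor with a clear span of 1988 mm between their inner faces. Two horizontal rails of 114×61 mm section span the gap between the posts with their undersides at z = 176 mm and z = 1388 mm, flush with the posts' −y face. 10 pickets, each 78 mm wide, 15 mm thick and 1431 mm tall, are fixed to the +y face of the rails with their bottoms at z = 100 mm, spaced across the span with a 109 mm gap after the −x post and between neighbouring pickets, with 118 mm left before the +x post.


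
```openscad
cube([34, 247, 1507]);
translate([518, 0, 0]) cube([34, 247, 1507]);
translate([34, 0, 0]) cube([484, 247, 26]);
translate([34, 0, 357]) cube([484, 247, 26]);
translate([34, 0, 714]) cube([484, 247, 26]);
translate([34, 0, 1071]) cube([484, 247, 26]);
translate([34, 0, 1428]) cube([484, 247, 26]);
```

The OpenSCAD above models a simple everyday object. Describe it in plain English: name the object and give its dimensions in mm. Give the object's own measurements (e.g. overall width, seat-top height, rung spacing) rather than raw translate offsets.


An open bookshelf. Two side panels, each 34 mm thick, 247 mm deep and 1507 mm tall, stand 552 mm apart (outside-to-outside). Between them sit 5 shelves, each 26 mm thick and 247 mm deep, spanning the full gap between the sides. The bottom shelf rests on the floor (its underside at z = 0) and the clear gap between one shelf's top and the next shelf's underside is 331 mm.


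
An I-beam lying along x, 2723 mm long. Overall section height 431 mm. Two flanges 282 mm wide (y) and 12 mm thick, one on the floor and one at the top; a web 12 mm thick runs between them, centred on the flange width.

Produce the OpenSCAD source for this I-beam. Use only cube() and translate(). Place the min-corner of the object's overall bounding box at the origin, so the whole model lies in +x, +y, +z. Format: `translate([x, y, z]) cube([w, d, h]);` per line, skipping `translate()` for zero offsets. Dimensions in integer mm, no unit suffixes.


cube([2723, 282, 12]);
translate([0, 135, 12]) cube([2723, 12, 407]);
translate([0, 0, 419]) cube([2723, 282, 12]);


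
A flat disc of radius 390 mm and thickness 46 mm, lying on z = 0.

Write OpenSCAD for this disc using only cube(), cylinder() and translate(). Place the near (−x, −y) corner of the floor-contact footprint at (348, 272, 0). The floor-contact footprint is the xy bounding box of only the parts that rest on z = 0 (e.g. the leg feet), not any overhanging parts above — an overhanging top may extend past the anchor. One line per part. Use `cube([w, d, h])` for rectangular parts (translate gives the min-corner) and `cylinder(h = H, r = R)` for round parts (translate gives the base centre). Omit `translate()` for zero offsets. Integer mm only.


translate([738, 662, 0]) cylinder(h = 46, r = 390);


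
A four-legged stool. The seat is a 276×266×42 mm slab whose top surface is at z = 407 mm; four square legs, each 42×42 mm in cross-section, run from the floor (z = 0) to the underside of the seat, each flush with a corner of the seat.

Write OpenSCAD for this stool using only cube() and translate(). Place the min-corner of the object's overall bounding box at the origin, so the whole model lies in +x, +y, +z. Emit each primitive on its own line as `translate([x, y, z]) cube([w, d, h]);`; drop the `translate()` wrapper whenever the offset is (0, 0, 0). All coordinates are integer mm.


translate([0, 0, 365]) cube([276, 266, 42]);
cube([42, 42, 365]);
translate([234, 0, 0]) cube([42, 42, 365]);
translate([0, 224, 0]) cube([42, 42, 365]);
translate([234, 224, 0]) cube([42, 42, 365]);


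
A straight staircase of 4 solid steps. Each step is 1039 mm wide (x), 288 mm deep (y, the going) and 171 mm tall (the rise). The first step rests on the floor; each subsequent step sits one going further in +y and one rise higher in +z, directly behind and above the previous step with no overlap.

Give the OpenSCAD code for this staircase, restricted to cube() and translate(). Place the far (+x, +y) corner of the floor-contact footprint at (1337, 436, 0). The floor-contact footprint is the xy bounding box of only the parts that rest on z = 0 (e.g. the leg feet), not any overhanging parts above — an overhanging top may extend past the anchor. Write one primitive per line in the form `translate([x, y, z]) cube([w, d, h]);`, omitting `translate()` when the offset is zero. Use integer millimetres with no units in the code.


translate([298, 148, 0]) cube([1039, 288, 171]);
translate([298, 436, 171]) cube([1039, 288, 171]);
translate([298, 724, 342]) cube([1039, 288, 171]);
translate([298, 1012, 513]) cube([1039, 288, 171]);


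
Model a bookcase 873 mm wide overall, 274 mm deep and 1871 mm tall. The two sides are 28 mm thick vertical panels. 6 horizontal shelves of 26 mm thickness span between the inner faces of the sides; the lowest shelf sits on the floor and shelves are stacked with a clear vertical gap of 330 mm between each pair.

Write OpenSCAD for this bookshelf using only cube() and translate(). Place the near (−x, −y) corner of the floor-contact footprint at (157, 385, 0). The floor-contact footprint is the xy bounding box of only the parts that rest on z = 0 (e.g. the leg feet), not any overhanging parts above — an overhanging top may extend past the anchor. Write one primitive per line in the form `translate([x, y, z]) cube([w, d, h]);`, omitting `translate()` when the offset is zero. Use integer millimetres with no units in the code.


translate([157, 385, 0]) cube([28, 274, 1871]);
translate([1002, 385, 0]) cube([28, 274, 1871]);
translate([185, 385, 0]) cube([817, 274, 26]);
translate([185, 385, 356]) cube([817, 274, 26]);
translate([185, 385, 712]) cube([817, 274, 26]);
translate([185, 385, 1068]) cube([817, 274, 26]);
translate([185, 385, 1424]) cube([817, 274, 26]);
translate([185, 385, 1780]) cube([817, 274, 26]);


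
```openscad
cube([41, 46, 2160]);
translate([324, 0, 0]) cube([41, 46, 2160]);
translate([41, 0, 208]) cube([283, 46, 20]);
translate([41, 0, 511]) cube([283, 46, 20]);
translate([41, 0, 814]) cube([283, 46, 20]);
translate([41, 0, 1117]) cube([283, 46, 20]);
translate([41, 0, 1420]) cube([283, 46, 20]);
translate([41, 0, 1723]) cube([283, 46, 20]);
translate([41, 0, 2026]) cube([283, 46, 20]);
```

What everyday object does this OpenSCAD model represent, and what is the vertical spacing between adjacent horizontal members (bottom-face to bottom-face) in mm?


A ladder. The rung spacing is 303 mm.

Two tall 41×46 posts with 7 short bars between them — a ladder. Adjacent rungs sit at z = 208 and z = 511, so the spacing is 511 − 208 = 303 mm.


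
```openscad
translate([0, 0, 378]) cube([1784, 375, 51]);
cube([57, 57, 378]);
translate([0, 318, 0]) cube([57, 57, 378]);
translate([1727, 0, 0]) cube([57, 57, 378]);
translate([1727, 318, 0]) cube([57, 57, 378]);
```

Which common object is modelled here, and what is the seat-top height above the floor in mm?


A bench. The seat-top height is 429 mm.

A long slab on four corner posts — a bench. The slab sits at z = 378 with thickness 51, so the top is 378 + 51 = 429 mm.


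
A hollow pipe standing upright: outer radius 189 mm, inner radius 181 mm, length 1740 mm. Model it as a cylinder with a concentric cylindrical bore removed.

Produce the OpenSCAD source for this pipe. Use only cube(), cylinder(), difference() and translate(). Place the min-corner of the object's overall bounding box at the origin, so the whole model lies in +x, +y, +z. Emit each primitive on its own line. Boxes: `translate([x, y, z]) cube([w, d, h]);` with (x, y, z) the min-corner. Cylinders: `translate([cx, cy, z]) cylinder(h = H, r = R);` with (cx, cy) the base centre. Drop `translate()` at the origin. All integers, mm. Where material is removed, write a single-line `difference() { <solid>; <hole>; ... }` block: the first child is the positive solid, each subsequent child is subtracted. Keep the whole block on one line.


difference() { translate([189, 189, 0]) cylinder(h = 1740, r = 189); translate([189, 189, 0]) cylinder(h = 1740, r = 181); }


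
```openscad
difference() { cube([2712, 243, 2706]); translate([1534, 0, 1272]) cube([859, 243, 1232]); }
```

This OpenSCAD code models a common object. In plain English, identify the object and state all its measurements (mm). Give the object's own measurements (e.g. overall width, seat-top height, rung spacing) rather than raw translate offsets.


A wall 2712 mm long (x), 243 mm thick (y), 2706 mm tall, with a rectangular window opening cut through it. The opening is 859 mm wide and 1232 mm tall; its sill is at z = 1272 mm and its near (−x) edge is 1534 mm from the wall's −x end. The opening passes through the full wall thickness.


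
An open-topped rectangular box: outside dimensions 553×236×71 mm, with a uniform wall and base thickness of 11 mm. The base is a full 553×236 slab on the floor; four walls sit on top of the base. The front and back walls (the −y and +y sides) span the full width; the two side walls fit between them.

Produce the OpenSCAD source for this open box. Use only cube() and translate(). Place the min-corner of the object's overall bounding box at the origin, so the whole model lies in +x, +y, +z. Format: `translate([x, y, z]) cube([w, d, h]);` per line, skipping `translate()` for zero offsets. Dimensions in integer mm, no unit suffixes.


cube([553, 236, 11]);
translate([0, 0, 11]) cube([553, 11, 60]);
translate([0, 225, 11]) cube([553, 11, 60]);
translate([0, 11, 11]) cube([11, 214, 60]);
translate([542, 11, 11]) cube([11, 214, 60]);


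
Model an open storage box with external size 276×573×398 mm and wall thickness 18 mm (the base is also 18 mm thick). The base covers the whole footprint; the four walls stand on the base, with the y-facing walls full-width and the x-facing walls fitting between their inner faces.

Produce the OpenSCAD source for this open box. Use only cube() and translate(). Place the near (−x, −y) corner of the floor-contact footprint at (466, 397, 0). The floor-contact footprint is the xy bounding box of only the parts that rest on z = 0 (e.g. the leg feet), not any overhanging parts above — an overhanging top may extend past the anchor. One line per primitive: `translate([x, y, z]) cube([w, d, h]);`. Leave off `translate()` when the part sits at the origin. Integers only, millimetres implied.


translate([466, 397, 0]) cube([276, 573, 18]);
translate([466, 397, 18]) cube([276, 18, 380]);
translate([466, 952, 18]) cube([276, 18, 380]);
translate([466, 415, 18]) cube([18, 537, 380]);
translate([724, 415, 18]) cube([18, 537, 380]);


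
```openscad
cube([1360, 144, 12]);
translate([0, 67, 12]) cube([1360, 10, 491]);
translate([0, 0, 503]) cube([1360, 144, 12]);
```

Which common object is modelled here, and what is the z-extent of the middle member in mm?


An I-beam. The web height is 491 mm.

Two wide flanges with a thin centred web — an I-beam. Overall 515 mm minus two 12 mm flanges gives a web of 515 − 2·12 = 491 mm.
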